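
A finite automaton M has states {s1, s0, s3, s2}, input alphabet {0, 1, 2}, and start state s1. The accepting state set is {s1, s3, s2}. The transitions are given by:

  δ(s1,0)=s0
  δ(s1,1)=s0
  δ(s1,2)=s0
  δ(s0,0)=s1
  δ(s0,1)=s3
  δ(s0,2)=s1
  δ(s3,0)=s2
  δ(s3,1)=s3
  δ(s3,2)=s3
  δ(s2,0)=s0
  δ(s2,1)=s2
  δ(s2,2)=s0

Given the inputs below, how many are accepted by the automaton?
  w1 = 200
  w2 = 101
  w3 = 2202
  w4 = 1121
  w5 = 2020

w1: Trace: s1 -2-> s0 -0-> s1 -0-> s0  → end s0, rejected
w2: Trace: s1 -1-> s0 -0-> s1 -1-> s0  → end s0, rejected
w3: Trace: s1 -2-> s0 -2-> s1 -0-> s0 -2-> s1  → end s1, accepted
w4: Trace: s1 -1-> s0 -1-> s3 -2-> s3 -1-> s3  → end s3, accepted
w5: Trace: s1 -2-> s0 -0-> s1 -2-> s0 -0-> s1  → end s1, accepted

3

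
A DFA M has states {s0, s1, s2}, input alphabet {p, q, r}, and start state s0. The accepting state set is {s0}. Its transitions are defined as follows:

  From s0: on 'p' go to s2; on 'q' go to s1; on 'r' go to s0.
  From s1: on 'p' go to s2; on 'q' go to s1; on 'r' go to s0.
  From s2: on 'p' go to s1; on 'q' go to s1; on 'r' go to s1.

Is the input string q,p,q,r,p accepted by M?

No

Trace: s0 -q-> s1 -p-> s2 -q-> s1 -r-> s0 -p-> s2
End state s2 is not accepting.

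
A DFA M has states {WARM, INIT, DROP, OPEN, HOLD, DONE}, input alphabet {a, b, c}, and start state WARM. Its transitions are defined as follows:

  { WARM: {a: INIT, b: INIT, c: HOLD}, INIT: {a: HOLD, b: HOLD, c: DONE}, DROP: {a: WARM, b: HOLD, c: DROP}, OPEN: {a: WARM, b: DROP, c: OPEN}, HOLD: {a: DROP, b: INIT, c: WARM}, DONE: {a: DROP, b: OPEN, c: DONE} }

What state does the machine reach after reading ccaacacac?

DROP

start at WARM
read 'c': WARM → HOLD
read 'c': HOLD → WARM
read 'a': WARM → INIT
read 'a': INIT → HOLD
read 'c': HOLD → WARM
read 'a': WARM → INIT
read 'c': INIT → DONE
read 'a': DONE → DROP
read 'c': DROP → DROP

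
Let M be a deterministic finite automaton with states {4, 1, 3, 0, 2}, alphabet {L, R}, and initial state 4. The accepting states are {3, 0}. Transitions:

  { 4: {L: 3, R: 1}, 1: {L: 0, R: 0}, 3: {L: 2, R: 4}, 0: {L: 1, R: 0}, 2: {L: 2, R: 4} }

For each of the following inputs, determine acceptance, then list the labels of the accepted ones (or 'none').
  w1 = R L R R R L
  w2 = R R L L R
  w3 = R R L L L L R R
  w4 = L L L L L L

w2, w3

w1:
  start at 4
  read 'R': 4 → 1
  read 'L': 1 → 0
  read 'R': 0 → 0
  read 'R': 0 → 0
  read 'R': 0 → 0
  read 'L': 0 → 1
  end 1, rejected
w2:
  start at 4
  read 'R': 4 → 1
  read 'R': 1 → 0
  read 'L': 0 → 1
  read 'L': 1 → 0
  read 'R': 0 → 0
  end 0, accepted
w3:
  start at 4
  read 'R': 4 → 1
  read 'R': 1 → 0
  read 'L': 0 → 1
  read 'L': 1 → 0
  read 'L': 0 → 1
  read 'L': 1 → 0
  read 'R': 0 → 0
  read 'R': 0 → 0
  end 0, accepted
w4:
  start at 4
  read 'L': 4 → 3
  read 'L': 3 → 2
  read 'L': 2 → 2
  read 'L': 2 → 2
  read 'L': 2 → 2
  read 'L': 2 → 2
  end 2, rejected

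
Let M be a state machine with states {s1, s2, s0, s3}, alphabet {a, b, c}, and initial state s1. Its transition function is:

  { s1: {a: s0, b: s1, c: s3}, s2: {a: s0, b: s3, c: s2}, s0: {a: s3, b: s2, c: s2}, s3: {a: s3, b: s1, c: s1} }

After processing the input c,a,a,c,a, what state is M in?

s0

Trace: s1 -c-> s3 -a-> s3 -a-> s3 -c-> s1 -a-> s0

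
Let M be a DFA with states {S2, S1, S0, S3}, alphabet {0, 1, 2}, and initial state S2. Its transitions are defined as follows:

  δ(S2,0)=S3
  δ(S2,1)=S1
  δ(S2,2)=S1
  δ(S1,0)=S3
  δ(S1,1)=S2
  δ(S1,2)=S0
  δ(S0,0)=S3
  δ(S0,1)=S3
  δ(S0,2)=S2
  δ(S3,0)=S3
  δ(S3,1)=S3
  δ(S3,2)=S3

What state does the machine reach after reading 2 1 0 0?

S2 → S1 → S2 → S3 → S3

S3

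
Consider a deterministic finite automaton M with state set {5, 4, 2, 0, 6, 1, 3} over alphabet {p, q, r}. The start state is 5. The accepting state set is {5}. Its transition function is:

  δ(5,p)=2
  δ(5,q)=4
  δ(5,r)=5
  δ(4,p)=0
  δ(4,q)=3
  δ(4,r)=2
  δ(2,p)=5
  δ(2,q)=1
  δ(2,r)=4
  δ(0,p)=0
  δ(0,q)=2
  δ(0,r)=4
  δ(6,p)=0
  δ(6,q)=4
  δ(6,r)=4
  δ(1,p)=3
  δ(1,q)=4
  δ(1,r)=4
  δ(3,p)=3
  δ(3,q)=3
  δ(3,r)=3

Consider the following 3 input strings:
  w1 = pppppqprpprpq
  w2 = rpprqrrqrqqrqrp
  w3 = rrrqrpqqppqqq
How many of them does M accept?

0

w1: Trace: 5 -p-> 2 -p-> 5 -p-> 2 -p-> 5 -p-> 2 -q-> 1 -p-> 3 -r-> 3 -p-> 3 -p-> 3 -r-> 3 -p-> 3 -q-> 3  → end 3, rejected
w2: Trace: 5 -r-> 5 -p-> 2 -p-> 5 -r-> 5 -q-> 4 -r-> 2 -r-> 4 -q-> 3 -r-> 3 -q-> 3 -q-> 3 -r-> 3 -q-> 3 -r-> 3 -p-> 3  → end 3, rejected
w3: Trace: 5 -r-> 5 -r-> 5 -r-> 5 -q-> 4 -r-> 2 -p-> 5 -q-> 4 -q-> 3 -p-> 3 -p-> 3 -q-> 3 -q-> 3 -q-> 3  → end 3, rejected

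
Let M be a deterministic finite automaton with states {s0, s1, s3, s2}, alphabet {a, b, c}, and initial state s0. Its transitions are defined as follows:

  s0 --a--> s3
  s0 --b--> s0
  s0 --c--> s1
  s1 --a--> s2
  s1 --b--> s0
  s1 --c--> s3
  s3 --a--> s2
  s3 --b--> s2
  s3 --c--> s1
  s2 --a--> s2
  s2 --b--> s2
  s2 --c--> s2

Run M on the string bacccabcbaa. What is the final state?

s2

Trace: s0 -b-> s0 -a-> s3 -c-> s1 -c-> s3 -c-> s1 -a-> s2 -b-> s2 -c-> s2 -b-> s2 -a-> s2 -a-> s2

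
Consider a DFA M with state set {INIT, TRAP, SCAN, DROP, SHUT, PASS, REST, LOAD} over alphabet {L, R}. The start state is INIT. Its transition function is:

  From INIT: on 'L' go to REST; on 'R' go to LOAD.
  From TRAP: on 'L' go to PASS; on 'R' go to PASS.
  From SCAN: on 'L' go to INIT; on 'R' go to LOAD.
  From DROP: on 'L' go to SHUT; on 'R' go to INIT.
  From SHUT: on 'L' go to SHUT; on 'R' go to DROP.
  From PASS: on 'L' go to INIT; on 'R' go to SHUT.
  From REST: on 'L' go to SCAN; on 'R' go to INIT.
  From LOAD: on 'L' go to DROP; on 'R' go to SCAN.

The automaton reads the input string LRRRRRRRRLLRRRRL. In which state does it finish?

INIT

start at INIT
read 'L': INIT → REST
read 'R': REST → INIT
read 'R': INIT → LOAD
read 'R': LOAD → SCAN
read 'R': SCAN → LOAD
read 'R': LOAD → SCAN
read 'R': SCAN → LOAD
read 'R': LOAD → SCAN
read 'R': SCAN → LOAD
read 'L': LOAD → DROP
read 'L': DROP → SHUT
read 'R': SHUT → DROP
read 'R': DROP → INIT
read 'R': INIT → LOAD
read 'R': LOAD → SCAN
read 'L': SCAN → INIT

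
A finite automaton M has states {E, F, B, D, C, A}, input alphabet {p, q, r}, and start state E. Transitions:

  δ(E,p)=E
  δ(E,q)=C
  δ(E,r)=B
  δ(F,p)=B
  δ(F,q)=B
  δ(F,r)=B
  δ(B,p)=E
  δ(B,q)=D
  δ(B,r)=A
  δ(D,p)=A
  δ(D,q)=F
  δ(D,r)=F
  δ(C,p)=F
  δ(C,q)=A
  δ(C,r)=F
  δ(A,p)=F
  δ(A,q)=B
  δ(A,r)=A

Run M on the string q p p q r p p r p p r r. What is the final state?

A

E → C → F → B → D → F → B → E → B → E → E → B → A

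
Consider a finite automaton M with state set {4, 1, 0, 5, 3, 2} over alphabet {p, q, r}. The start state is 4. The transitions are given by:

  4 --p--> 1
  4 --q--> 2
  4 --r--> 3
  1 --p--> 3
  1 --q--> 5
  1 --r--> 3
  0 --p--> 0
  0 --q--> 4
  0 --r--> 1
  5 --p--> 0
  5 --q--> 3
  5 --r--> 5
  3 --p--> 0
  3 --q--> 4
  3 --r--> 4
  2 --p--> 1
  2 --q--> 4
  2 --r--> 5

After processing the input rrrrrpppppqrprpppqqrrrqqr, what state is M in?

3

start at 4
read 'r': 4 → 3
read 'r': 3 → 4
read 'r': 4 → 3
read 'r': 3 → 4
read 'r': 4 → 3
read 'p': 3 → 0
read 'p': 0 → 0
read 'p': 0 → 0
read 'p': 0 → 0
read 'p': 0 → 0
read 'q': 0 → 4
read 'r': 4 → 3
read 'p': 3 → 0
read 'r': 0 → 1
read 'p': 1 → 3
read 'p': 3 → 0
read 'p': 0 → 0
read 'q': 0 → 4
read 'q': 4 → 2
read 'r': 2 → 5
read 'r': 5 → 5
read 'r': 5 → 5
read 'q': 5 → 3
read 'q': 3 → 4
read 'r': 4 → 3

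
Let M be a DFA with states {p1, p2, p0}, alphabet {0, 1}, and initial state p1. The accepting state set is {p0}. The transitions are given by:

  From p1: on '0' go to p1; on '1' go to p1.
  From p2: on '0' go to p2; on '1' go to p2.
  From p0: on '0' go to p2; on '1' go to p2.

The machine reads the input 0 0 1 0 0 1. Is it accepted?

No

p1 → p1 → p1 → p1 → p1 → p1 → p1
End state p1 is not accepting.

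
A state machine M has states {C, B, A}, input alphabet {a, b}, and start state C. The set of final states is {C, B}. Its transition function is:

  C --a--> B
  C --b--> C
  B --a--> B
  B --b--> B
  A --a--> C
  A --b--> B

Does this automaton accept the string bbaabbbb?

start at C
read 'b': C → C
read 'b': C → C
read 'a': C → B
read 'a': B → B
read 'b': B → B
read 'b': B → B
read 'b': B → B
read 'b': B → B
End state B is accepting.

Yes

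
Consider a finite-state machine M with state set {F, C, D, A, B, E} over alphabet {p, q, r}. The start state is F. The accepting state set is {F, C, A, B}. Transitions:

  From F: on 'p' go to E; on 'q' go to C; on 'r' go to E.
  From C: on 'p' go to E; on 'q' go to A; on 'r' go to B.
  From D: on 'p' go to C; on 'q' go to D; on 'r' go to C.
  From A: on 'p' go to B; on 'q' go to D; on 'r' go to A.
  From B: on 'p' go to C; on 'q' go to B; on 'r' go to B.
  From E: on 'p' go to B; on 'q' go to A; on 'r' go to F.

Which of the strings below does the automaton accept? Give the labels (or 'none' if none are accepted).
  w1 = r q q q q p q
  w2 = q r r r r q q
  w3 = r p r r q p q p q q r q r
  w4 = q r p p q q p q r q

w1, w2, w3

w1:
  start at F
  read 'r': F → E
  read 'q': E → A
  read 'q': A → D
  read 'q': D → D
  read 'q': D → D
  read 'p': D → C
  read 'q': C → A
  end A, accepted
w2:
  start at F
  read 'q': F → C
  read 'r': C → B
  read 'r': B → B
  read 'r': B → B
  read 'r': B → B
  read 'q': B → B
  read 'q': B → B
  end B, accepted
w3:
  start at F
  read 'r': F → E
  read 'p': E → B
  read 'r': B → B
  read 'r': B → B
  read 'q': B → B
  read 'p': B → C
  read 'q': C → A
  read 'p': A → B
  read 'q': B → B
  read 'q': B → B
  read 'r': B → B
  read 'q': B → B
  read 'r': B → B
  end B, accepted
w4:
  start at F
  read 'q': F → C
  read 'r': C → B
  read 'p': B → C
  read 'p': C → E
  read 'q': E → A
  read 'q': A → D
  read 'p': D → C
  read 'q': C → A
  read 'r': A → A
  read 'q': A → D
  end D, rejected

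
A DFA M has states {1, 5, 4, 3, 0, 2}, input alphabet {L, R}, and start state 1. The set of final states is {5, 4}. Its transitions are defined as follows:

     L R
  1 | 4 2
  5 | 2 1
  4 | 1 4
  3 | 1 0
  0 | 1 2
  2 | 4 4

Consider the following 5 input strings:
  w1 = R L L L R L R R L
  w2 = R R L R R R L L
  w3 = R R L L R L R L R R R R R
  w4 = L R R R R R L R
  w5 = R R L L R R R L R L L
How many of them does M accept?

2

w1:
  start at 1
  read 'R': 1 → 2
  read 'L': 2 → 4
  read 'L': 4 → 1
  read 'L': 1 → 4
  read 'R': 4 → 4
  read 'L': 4 → 1
  read 'R': 1 → 2
  read 'R': 2 → 4
  read 'L': 4 → 1
  end 1, rejected
w2:
  start at 1
  read 'R': 1 → 2
  read 'R': 2 → 4
  read 'L': 4 → 1
  read 'R': 1 → 2
  read 'R': 2 → 4
  read 'R': 4 → 4
  read 'L': 4 → 1
  read 'L': 1 → 4
  end 4, accepted
w3:
  start at 1
  read 'R': 1 → 2
  read 'R': 2 → 4
  read 'L': 4 → 1
  read 'L': 1 → 4
  read 'R': 4 → 4
  read 'L': 4 → 1
  read 'R': 1 → 2
  read 'L': 2 → 4
  read 'R': 4 → 4
  read 'R': 4 → 4
  read 'R': 4 → 4
  read 'R': 4 → 4
  read 'R': 4 → 4
  end 4, accepted
w4:
  start at 1
  read 'L': 1 → 4
  read 'R': 4 → 4
  read 'R': 4 → 4
  read 'R': 4 → 4
  read 'R': 4 → 4
  read 'R': 4 → 4
  read 'L': 4 → 1
  read 'R': 1 → 2
  end 2, rejected
w5:
  start at 1
  read 'R': 1 → 2
  read 'R': 2 → 4
  read 'L': 4 → 1
  read 'L': 1 → 4
  read 'R': 4 → 4
  read 'R': 4 → 4
  read 'R': 4 → 4
  read 'L': 4 → 1
  read 'R': 1 → 2
  read 'L': 2 → 4
  read 'L': 4 → 1
  end 1, rejected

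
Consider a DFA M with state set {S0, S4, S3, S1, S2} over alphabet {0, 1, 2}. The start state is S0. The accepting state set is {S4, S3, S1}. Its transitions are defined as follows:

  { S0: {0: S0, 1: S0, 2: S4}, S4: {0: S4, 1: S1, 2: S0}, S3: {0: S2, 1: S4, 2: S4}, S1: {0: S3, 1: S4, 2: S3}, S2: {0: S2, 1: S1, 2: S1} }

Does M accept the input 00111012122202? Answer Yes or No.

S0 → S0 → S0 → S0 → S0 → S0 → S0 → S0 → S4 → S1 → S3 → S4 → S0 → S0 → S4
End state S4 is accepting.

Yes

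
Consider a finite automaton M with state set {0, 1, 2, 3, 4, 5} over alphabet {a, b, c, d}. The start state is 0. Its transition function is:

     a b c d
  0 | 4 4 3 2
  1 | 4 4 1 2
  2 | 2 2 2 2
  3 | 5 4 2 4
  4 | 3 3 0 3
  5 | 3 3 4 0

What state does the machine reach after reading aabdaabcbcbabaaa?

3

0 → 4 → 3 → 4 → 3 → 5 → 3 → 4 → 0 → 4 → 0 → 4 → 3 → 4 → 3 → 5 → 3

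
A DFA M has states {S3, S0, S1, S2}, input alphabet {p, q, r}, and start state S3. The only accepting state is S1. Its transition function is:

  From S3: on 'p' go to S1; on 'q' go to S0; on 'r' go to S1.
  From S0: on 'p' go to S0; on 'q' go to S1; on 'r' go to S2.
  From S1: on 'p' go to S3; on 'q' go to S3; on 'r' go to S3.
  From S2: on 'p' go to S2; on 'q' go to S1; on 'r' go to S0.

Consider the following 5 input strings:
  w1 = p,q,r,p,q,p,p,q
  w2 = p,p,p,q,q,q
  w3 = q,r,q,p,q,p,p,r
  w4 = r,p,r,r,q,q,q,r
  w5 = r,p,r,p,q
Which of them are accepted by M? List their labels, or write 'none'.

w1, w2, w4

w1: Trace: S3 -p-> S1 -q-> S3 -r-> S1 -p-> S3 -q-> S0 -p-> S0 -p-> S0 -q-> S1  → end S1, accepted
w2: Trace: S3 -p-> S1 -p-> S3 -p-> S1 -q-> S3 -q-> S0 -q-> S1  → end S1, accepted
w3: Trace: S3 -q-> S0 -r-> S2 -q-> S1 -p-> S3 -q-> S0 -p-> S0 -p-> S0 -r-> S2  → end S2, rejected
w4: Trace: S3 -r-> S1 -p-> S3 -r-> S1 -r-> S3 -q-> S0 -q-> S1 -q-> S3 -r-> S1  → end S1, accepted
w5: Trace: S3 -r-> S1 -p-> S3 -r-> S1 -p-> S3 -q-> S0  → end S0, rejected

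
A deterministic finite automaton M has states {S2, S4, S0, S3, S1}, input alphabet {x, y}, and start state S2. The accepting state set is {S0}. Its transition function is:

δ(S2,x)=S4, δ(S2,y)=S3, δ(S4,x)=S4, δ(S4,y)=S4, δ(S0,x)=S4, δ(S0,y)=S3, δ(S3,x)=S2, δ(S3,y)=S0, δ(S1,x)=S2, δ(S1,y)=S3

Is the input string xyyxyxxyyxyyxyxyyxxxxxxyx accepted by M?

No

start at S2
read 'x': S2 → S4
read 'y': S4 → S4
read 'y': S4 → S4
read 'x': S4 → S4
read 'y': S4 → S4
read 'x': S4 → S4
read 'x': S4 → S4
read 'y': S4 → S4
read 'y': S4 → S4
read 'x': S4 → S4
read 'y': S4 → S4
read 'y': S4 → S4
read 'x': S4 → S4
read 'y': S4 → S4
read 'x': S4 → S4
read 'y': S4 → S4
read 'y': S4 → S4
read 'x': S4 → S4
read 'x': S4 → S4
read 'x': S4 → S4
read 'x': S4 → S4
read 'x': S4 → S4
read 'x': S4 → S4
read 'y': S4 → S4
read 'x': S4 → S4
End state S4 is not accepting.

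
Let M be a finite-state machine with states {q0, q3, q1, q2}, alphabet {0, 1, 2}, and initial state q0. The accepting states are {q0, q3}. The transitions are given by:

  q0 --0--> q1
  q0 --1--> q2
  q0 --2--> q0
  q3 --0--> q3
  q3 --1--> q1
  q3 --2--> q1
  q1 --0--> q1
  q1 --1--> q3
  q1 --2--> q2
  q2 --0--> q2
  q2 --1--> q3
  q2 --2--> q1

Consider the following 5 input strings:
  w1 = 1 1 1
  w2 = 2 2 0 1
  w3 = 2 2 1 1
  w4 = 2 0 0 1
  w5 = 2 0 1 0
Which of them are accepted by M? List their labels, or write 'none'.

w1:
  start at q0
  read '1': q0 → q2
  read '1': q2 → q3
  read '1': q3 → q1
  end q1, rejected
w2:
  start at q0
  read '2': q0 → q0
  read '2': q0 → q0
  read '0': q0 → q1
  read '1': q1 → q3
  end q3, accepted
w3:
  start at q0
  read '2': q0 → q0
  read '2': q0 → q0
  read '1': q0 → q2
  read '1': q2 → q3
  end q3, accepted
w4:
  start at q0
  read '2': q0 → q0
  read '0': q0 → q1
  read '0': q1 → q1
  read '1': q1 → q3
  end q3, accepted
w5:
  start at q0
  read '2': q0 → q0
  read '0': q0 → q1
  read '1': q1 → q3
  read '0': q3 → q3
  end q3, accepted

w2, w3, w4, w5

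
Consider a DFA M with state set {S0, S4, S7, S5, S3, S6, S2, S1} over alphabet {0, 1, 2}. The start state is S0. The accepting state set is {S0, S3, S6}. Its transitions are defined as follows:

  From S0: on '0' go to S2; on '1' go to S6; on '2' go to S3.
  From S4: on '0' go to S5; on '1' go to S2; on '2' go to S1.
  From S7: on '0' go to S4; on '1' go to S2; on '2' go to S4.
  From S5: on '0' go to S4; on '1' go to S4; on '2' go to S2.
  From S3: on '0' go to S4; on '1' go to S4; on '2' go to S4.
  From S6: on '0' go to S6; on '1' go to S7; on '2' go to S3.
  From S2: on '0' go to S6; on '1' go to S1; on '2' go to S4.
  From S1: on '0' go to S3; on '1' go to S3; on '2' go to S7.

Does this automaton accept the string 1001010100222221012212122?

start at S0
read '1': S0 → S6
read '0': S6 → S6
read '0': S6 → S6
read '1': S6 → S7
read '0': S7 → S4
read '1': S4 → S2
read '0': S2 → S6
read '1': S6 → S7
read '0': S7 → S4
read '0': S4 → S5
read '2': S5 → S2
read '2': S2 → S4
read '2': S4 → S1
read '2': S1 → S7
read '2': S7 → S4
read '1': S4 → S2
read '0': S2 → S6
read '1': S6 → S7
read '2': S7 → S4
read '2': S4 → S1
read '1': S1 → S3
read '2': S3 → S4
read '1': S4 → S2
read '2': S2 → S4
read '2': S4 → S1
End state S1 is not accepting.

No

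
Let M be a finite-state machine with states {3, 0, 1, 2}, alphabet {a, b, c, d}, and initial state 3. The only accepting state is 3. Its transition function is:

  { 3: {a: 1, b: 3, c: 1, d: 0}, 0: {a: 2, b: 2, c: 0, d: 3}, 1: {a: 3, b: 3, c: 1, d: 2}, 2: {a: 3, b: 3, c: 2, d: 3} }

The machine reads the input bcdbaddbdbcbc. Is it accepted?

No

Trace: 3 -b-> 3 -c-> 1 -d-> 2 -b-> 3 -a-> 1 -d-> 2 -d-> 3 -b-> 3 -d-> 0 -b-> 2 -c-> 2 -b-> 3 -c-> 1
End state 1 is not accepting.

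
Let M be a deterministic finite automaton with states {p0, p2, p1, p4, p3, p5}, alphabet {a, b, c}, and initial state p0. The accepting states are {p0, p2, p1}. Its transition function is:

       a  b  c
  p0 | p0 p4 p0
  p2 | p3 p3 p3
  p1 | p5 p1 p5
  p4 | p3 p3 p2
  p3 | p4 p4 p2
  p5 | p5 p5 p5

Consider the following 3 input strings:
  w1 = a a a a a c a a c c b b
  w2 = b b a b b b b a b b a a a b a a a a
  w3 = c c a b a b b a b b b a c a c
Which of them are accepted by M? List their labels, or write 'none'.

w3

w1: p0 → p0 → p0 → p0 → p0 → p0 → p0 → p0 → p0 → p0 → p0 → p4 → p3  → end p3, rejected
w2: p0 → p4 → p3 → p4 → p3 → p4 → p3 → p4 → p3 → p4 → p3 → p4 → p3 → p4 → p3 → p4 → p3 → p4 → p3  → end p3, rejected
w3: p0 → p0 → p0 → p0 → p4 → p3 → p4 → p3 → p4 → p3 → p4 → p3 → p4 → p2 → p3 → p2  → end p2, accepted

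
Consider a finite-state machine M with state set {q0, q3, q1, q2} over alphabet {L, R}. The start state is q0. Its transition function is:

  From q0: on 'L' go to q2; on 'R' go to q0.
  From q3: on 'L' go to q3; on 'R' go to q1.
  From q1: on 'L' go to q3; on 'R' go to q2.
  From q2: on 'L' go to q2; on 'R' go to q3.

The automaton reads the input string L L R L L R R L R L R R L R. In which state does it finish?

q3

Trace: q0 -L-> q2 -L-> q2 -R-> q3 -L-> q3 -L-> q3 -R-> q1 -R-> q2 -L-> q2 -R-> q3 -L-> q3 -R-> q1 -R-> q2 -L-> q2 -R-> q3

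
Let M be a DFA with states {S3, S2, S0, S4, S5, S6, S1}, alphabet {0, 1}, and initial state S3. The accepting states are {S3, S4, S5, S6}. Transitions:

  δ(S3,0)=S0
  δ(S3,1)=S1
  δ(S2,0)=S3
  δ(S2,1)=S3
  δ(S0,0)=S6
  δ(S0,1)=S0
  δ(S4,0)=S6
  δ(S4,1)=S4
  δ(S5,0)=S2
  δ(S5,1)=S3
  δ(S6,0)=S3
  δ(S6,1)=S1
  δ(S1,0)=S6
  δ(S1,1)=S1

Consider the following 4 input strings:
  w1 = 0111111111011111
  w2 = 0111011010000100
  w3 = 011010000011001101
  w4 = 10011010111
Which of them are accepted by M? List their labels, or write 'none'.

w1: Trace: S3 -0-> S0 -1-> S0 -1-> S0 -1-> S0 -1-> S0 -1-> S0 -1-> S0 -1-> S0 -1-> S0 -1-> S0 -0-> S6 -1-> S1 -1-> S1 -1-> S1 -1-> S1 -1-> S1  → end S1, rejected
w2: Trace: S3 -0-> S0 -1-> S0 -1-> S0 -1-> S0 -0-> S6 -1-> S1 -1-> S1 -0-> S6 -1-> S1 -0-> S6 -0-> S3 -0-> S0 -0-> S6 -1-> S1 -0-> S6 -0-> S3  → end S3, accepted
w3: Trace: S3 -0-> S0 -1-> S0 -1-> S0 -0-> S6 -1-> S1 -0-> S6 -0-> S3 -0-> S0 -0-> S6 -0-> S3 -1-> S1 -1-> S1 -0-> S6 -0-> S3 -1-> S1 -1-> S1 -0-> S6 -1-> S1  → end S1, rejected
w4: Trace: S3 -1-> S1 -0-> S6 -0-> S3 -1-> S1 -1-> S1 -0-> S6 -1-> S1 -0-> S6 -1-> S1 -1-> S1 -1-> S1  → end S1, rejected

w2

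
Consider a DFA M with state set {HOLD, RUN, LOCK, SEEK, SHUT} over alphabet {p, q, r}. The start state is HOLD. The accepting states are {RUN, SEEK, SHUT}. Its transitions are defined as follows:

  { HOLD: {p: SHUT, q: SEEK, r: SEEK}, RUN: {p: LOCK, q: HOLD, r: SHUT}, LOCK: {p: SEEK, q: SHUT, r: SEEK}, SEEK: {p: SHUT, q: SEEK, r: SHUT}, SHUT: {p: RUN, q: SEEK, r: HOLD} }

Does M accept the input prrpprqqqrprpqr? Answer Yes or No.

start at HOLD
read 'p': HOLD → SHUT
read 'r': SHUT → HOLD
read 'r': HOLD → SEEK
read 'p': SEEK → SHUT
read 'p': SHUT → RUN
read 'r': RUN → SHUT
read 'q': SHUT → SEEK
read 'q': SEEK → SEEK
read 'q': SEEK → SEEK
read 'r': SEEK → SHUT
read 'p': SHUT → RUN
read 'r': RUN → SHUT
read 'p': SHUT → RUN
read 'q': RUN → HOLD
read 'r': HOLD → SEEK
End state SEEK is accepting.

Yes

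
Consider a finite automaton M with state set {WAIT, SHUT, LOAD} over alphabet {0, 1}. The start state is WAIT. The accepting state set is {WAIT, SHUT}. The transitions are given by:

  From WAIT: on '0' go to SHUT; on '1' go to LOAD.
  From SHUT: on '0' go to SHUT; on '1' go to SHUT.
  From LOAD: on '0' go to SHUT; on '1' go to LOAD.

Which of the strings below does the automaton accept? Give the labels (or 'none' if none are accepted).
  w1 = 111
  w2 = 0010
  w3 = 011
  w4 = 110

w2, w3, w4

w1: WAIT → LOAD → LOAD → LOAD  → end LOAD, rejected
w2: WAIT → SHUT → SHUT → SHUT → SHUT  → end SHUT, accepted
w3: WAIT → SHUT → SHUT → SHUT  → end SHUT, accepted
w4: WAIT → LOAD → LOAD → SHUT  → end SHUT, accepted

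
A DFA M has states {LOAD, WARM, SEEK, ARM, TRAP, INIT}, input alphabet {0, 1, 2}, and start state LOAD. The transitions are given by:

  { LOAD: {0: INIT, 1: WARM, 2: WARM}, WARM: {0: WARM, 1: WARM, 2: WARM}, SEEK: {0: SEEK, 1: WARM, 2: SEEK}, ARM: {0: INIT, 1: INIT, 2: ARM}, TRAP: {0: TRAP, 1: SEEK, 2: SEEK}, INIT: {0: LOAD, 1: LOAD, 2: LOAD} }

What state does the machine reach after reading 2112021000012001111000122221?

WARM

start at LOAD
read '2': LOAD → WARM
read '1': WARM → WARM
read '1': WARM → WARM
read '2': WARM → WARM
read '0': WARM → WARM
read '2': WARM → WARM
read '1': WARM → WARM
read '0': WARM → WARM
read '0': WARM → WARM
read '0': WARM → WARM
read '0': WARM → WARM
read '1': WARM → WARM
read '2': WARM → WARM
read '0': WARM → WARM
read '0': WARM → WARM
read '1': WARM → WARM
read '1': WARM → WARM
read '1': WARM → WARM
read '1': WARM → WARM
read '0': WARM → WARM
read '0': WARM → WARM
read '0': WARM → WARM
read '1': WARM → WARM
read '2': WARM → WARM
read '2': WARM → WARM
read '2': WARM → WARM
read '2': WARM → WARM
read '1': WARM → WARM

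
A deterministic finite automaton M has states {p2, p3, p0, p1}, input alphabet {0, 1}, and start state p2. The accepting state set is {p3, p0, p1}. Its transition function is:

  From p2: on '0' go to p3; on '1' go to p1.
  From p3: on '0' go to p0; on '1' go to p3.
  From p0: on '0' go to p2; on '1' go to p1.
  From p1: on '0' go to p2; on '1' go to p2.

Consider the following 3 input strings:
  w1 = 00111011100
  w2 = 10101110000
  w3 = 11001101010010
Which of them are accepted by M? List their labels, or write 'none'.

w1, w3

w1: p2 → p3 → p0 → p1 → p2 → p1 → p2 → p1 → p2 → p1 → p2 → p3  → end p3, accepted
w2: p2 → p1 → p2 → p1 → p2 → p1 → p2 → p1 → p2 → p3 → p0 → p2  → end p2, rejected
w3: p2 → p1 → p2 → p3 → p0 → p1 → p2 → p3 → p3 → p0 → p1 → p2 → p3 → p3 → p0  → end p0, accepted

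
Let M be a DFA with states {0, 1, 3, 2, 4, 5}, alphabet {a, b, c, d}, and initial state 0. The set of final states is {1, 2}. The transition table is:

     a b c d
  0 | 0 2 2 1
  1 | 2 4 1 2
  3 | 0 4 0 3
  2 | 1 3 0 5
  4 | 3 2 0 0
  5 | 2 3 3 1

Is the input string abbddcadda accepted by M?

Yes

0 → 0 → 2 → 3 → 3 → 3 → 0 → 0 → 1 → 2 → 1
End state 1 is accepting.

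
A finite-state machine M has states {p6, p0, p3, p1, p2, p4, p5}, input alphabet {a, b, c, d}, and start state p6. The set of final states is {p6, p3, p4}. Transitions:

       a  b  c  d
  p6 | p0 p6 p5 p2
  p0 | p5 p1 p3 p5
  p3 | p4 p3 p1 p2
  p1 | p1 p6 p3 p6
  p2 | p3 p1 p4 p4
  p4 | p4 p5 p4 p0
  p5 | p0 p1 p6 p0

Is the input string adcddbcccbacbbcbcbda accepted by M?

start at p6
read 'a': p6 → p0
read 'd': p0 → p5
read 'c': p5 → p6
read 'd': p6 → p2
read 'd': p2 → p4
read 'b': p4 → p5
read 'c': p5 → p6
read 'c': p6 → p5
read 'c': p5 → p6
read 'b': p6 → p6
read 'a': p6 → p0
read 'c': p0 → p3
read 'b': p3 → p3
read 'b': p3 → p3
read 'c': p3 → p1
read 'b': p1 → p6
read 'c': p6 → p5
read 'b': p5 → p1
read 'd': p1 → p6
read 'a': p6 → p0
End state p0 is not accepting.

No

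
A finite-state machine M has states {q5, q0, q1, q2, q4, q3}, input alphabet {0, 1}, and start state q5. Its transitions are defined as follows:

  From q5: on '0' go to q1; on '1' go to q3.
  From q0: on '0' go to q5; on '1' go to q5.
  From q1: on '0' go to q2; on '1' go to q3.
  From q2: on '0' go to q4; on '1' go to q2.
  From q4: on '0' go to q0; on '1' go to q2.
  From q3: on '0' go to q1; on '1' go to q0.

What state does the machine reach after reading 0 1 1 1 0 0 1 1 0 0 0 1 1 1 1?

q3

start at q5
read '0': q5 → q1
read '1': q1 → q3
read '1': q3 → q0
read '1': q0 → q5
read '0': q5 → q1
read '0': q1 → q2
read '1': q2 → q2
read '1': q2 → q2
read '0': q2 → q4
read '0': q4 → q0
read '0': q0 → q5
read '1': q5 → q3
read '1': q3 → q0
read '1': q0 → q5
read '1': q5 → q3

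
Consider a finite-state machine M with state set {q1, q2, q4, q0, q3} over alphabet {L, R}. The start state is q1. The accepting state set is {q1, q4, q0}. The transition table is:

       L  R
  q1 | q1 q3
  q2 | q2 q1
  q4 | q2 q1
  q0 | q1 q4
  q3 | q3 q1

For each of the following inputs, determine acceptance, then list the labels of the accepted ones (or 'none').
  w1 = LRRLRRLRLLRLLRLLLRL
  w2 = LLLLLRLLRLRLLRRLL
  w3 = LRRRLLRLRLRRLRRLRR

w1: q1 → q1 → q3 → q1 → q1 → q3 → q1 → q1 → q3 → q3 → q3 → q1 → q1 → q1 → q3 → q3 → q3 → q3 → q1 → q1  → end q1, accepted
w2: q1 → q1 → q1 → q1 → q1 → q1 → q3 → q3 → q3 → q1 → q1 → q3 → q3 → q3 → q1 → q3 → q3 → q3  → end q3, rejected
w3: q1 → q1 → q3 → q1 → q3 → q3 → q3 → q1 → q1 → q3 → q3 → q1 → q3 → q3 → q1 → q3 → q3 → q1 → q3  → end q3, rejected

w1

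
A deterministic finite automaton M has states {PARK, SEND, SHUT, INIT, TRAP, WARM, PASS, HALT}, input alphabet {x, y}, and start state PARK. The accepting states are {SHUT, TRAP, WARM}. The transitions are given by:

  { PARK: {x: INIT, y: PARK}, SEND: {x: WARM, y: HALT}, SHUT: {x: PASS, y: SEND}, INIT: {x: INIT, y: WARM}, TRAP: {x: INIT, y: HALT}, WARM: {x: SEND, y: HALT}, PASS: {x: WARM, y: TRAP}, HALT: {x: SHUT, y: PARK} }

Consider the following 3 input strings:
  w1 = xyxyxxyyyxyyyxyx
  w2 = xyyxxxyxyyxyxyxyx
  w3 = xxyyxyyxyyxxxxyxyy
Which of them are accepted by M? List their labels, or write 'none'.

w2

w1: PARK → INIT → WARM → SEND → HALT → SHUT → PASS → TRAP → HALT → PARK → INIT → WARM → HALT → PARK → INIT → WARM → SEND  → end SEND, rejected
w2: PARK → INIT → WARM → HALT → SHUT → PASS → WARM → HALT → SHUT → SEND → HALT → SHUT → SEND → WARM → HALT → SHUT → SEND → WARM  → end WARM, accepted
w3: PARK → INIT → INIT → WARM → HALT → SHUT → SEND → HALT → SHUT → SEND → HALT → SHUT → PASS → WARM → SEND → HALT → SHUT → SEND → HALT  → end HALT, rejected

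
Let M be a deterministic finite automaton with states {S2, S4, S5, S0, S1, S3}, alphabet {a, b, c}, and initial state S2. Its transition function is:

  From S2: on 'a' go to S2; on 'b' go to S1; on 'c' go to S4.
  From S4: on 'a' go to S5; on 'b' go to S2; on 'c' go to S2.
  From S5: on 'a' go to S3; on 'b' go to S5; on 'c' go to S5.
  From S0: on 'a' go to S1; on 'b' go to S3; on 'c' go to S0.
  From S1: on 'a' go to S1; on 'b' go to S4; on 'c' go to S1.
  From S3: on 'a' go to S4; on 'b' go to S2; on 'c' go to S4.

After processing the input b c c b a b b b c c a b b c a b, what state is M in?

Trace: S2 -b-> S1 -c-> S1 -c-> S1 -b-> S4 -a-> S5 -b-> S5 -b-> S5 -b-> S5 -c-> S5 -c-> S5 -a-> S3 -b-> S2 -b-> S1 -c-> S1 -a-> S1 -b-> S4

S4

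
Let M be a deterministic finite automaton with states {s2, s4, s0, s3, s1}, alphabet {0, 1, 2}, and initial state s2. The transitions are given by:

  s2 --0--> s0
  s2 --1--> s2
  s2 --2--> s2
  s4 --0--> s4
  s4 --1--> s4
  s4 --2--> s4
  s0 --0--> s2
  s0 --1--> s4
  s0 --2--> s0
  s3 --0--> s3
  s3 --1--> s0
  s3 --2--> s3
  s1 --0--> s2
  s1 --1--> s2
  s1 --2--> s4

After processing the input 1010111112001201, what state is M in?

s4

Trace: s2 -1-> s2 -0-> s0 -1-> s4 -0-> s4 -1-> s4 -1-> s4 -1-> s4 -1-> s4 -1-> s4 -2-> s4 -0-> s4 -0-> s4 -1-> s4 -2-> s4 -0-> s4 -1-> s4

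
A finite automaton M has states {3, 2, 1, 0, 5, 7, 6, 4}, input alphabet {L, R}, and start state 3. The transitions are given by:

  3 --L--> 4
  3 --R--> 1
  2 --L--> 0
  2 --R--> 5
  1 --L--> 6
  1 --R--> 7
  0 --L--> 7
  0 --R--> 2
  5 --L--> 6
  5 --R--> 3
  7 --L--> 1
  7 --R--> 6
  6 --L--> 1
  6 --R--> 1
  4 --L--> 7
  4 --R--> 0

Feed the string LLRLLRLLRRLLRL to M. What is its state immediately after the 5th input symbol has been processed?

3 → 4 → 7 → 6 → 1 → 6
After 5 symbols: 6.

6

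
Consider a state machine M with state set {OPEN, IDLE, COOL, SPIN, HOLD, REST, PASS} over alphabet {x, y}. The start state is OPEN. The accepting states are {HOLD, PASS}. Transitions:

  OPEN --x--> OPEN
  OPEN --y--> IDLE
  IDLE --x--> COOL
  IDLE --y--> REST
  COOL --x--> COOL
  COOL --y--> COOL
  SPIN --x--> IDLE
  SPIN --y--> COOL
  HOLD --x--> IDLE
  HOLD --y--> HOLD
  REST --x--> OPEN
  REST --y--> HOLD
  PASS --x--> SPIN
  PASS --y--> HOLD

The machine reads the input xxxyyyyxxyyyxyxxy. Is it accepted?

Trace: OPEN -x-> OPEN -x-> OPEN -x-> OPEN -y-> IDLE -y-> REST -y-> HOLD -y-> HOLD -x-> IDLE -x-> COOL -y-> COOL -y-> COOL -y-> COOL -x-> COOL -y-> COOL -x-> COOL -x-> COOL -y-> COOL
End state COOL is not accepting.

No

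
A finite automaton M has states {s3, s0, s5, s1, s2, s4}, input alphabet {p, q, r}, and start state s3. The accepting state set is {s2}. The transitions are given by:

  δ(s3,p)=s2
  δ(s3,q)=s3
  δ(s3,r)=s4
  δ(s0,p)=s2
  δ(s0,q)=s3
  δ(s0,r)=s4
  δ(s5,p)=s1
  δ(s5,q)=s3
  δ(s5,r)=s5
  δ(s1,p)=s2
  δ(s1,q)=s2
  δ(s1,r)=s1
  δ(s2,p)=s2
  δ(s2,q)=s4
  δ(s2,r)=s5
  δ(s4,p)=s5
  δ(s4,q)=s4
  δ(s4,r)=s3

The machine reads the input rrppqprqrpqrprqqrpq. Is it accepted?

s3 → s4 → s3 → s2 → s2 → s4 → s5 → s5 → s3 → s4 → s5 → s3 → s4 → s5 → s5 → s3 → s3 → s4 → s5 → s3
End state s3 is not accepting.

No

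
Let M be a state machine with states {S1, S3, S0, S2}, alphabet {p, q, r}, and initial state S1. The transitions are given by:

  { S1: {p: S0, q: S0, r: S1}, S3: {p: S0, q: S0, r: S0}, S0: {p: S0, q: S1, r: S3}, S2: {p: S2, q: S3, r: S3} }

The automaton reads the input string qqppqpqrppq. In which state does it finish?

S1

start at S1
read 'q': S1 → S0
read 'q': S0 → S1
read 'p': S1 → S0
read 'p': S0 → S0
read 'q': S0 → S1
read 'p': S1 → S0
read 'q': S0 → S1
read 'r': S1 → S1
read 'p': S1 → S0
read 'p': S0 → S0
read 'q': S0 → S1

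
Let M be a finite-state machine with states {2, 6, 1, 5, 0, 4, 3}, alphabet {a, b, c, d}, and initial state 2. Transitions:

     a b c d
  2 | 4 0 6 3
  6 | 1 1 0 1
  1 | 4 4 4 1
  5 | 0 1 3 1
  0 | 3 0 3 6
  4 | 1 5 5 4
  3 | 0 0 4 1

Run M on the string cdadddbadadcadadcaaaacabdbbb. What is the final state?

4

Trace: 2 -c-> 6 -d-> 1 -a-> 4 -d-> 4 -d-> 4 -d-> 4 -b-> 5 -a-> 0 -d-> 6 -a-> 1 -d-> 1 -c-> 4 -a-> 1 -d-> 1 -a-> 4 -d-> 4 -c-> 5 -a-> 0 -a-> 3 -a-> 0 -a-> 3 -c-> 4 -a-> 1 -b-> 4 -d-> 4 -b-> 5 -b-> 1 -b-> 4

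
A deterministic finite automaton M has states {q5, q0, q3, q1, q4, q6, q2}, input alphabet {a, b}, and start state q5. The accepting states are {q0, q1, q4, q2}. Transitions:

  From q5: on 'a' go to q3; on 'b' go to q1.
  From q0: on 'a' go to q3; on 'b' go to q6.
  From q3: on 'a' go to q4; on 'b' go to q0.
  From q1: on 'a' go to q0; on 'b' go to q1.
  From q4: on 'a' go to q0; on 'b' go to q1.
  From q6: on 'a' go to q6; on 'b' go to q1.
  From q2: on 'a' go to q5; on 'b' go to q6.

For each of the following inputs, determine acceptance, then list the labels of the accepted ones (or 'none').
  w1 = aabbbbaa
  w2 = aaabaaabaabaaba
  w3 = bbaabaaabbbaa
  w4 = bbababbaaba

w2

w1: Trace: q5 -a-> q3 -a-> q4 -b-> q1 -b-> q1 -b-> q1 -b-> q1 -a-> q0 -a-> q3  → end q3, rejected
w2: Trace: q5 -a-> q3 -a-> q4 -a-> q0 -b-> q6 -a-> q6 -a-> q6 -a-> q6 -b-> q1 -a-> q0 -a-> q3 -b-> q0 -a-> q3 -a-> q4 -b-> q1 -a-> q0  → end q0, accepted
w3: Trace: q5 -b-> q1 -b-> q1 -a-> q0 -a-> q3 -b-> q0 -a-> q3 -a-> q4 -a-> q0 -b-> q6 -b-> q1 -b-> q1 -a-> q0 -a-> q3  → end q3, rejected
w4: Trace: q5 -b-> q1 -b-> q1 -a-> q0 -b-> q6 -a-> q6 -b-> q1 -b-> q1 -a-> q0 -a-> q3 -b-> q0 -a-> q3  → end q3, rejected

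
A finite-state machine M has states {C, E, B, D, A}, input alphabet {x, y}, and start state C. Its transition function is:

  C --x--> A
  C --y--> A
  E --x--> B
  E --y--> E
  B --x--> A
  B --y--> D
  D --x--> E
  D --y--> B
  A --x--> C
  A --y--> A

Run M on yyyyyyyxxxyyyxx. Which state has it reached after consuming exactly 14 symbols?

start at C
read 'y': C → A
read 'y': A → A
read 'y': A → A
read 'y': A → A
read 'y': A → A
read 'y': A → A
read 'y': A → A
read 'x': A → C
read 'x': C → A
read 'x': A → C
read 'y': C → A
read 'y': A → A
read 'y': A → A
read 'x': A → C
After 14 symbols: C.

C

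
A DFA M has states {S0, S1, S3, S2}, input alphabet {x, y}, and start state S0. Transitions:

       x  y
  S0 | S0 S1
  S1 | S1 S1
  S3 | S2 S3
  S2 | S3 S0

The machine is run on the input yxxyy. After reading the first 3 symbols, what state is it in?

S1

Trace: S0 -y-> S1 -x-> S1 -x-> S1
After 3 symbols: S1.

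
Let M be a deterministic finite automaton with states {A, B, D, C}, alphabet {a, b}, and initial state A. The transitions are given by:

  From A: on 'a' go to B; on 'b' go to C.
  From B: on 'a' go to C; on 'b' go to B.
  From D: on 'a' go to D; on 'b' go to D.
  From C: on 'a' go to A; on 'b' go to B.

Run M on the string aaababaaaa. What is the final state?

A → B → C → A → C → A → C → A → B → C → A

A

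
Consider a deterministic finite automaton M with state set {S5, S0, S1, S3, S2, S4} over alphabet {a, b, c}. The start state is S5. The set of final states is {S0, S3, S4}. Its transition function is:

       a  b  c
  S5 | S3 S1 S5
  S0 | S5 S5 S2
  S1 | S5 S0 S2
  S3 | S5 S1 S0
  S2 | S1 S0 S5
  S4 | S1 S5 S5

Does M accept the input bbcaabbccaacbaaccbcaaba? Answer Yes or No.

start at S5
read 'b': S5 → S1
read 'b': S1 → S0
read 'c': S0 → S2
read 'a': S2 → S1
read 'a': S1 → S5
read 'b': S5 → S1
read 'b': S1 → S0
read 'c': S0 → S2
read 'c': S2 → S5
read 'a': S5 → S3
read 'a': S3 → S5
read 'c': S5 → S5
read 'b': S5 → S1
read 'a': S1 → S5
read 'a': S5 → S3
read 'c': S3 → S0
read 'c': S0 → S2
read 'b': S2 → S0
read 'c': S0 → S2
read 'a': S2 → S1
read 'a': S1 → S5
read 'b': S5 → S1
read 'a': S1 → S5
End state S5 is not accepting.

No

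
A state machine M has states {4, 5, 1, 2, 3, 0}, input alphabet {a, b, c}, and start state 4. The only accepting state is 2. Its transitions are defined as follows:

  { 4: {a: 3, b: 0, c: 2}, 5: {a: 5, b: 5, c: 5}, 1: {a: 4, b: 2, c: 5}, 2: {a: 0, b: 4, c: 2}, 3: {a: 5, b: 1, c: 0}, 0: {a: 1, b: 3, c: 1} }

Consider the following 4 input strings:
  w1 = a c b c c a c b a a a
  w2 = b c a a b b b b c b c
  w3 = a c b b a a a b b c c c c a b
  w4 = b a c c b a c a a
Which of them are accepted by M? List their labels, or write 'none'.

w1: Trace: 4 -a-> 3 -c-> 0 -b-> 3 -c-> 0 -c-> 1 -a-> 4 -c-> 2 -b-> 4 -a-> 3 -a-> 5 -a-> 5  → end 5, rejected
w2: Trace: 4 -b-> 0 -c-> 1 -a-> 4 -a-> 3 -b-> 1 -b-> 2 -b-> 4 -b-> 0 -c-> 1 -b-> 2 -c-> 2  → end 2, accepted
w3: Trace: 4 -a-> 3 -c-> 0 -b-> 3 -b-> 1 -a-> 4 -a-> 3 -a-> 5 -b-> 5 -b-> 5 -c-> 5 -c-> 5 -c-> 5 -c-> 5 -a-> 5 -b-> 5  → end 5, rejected
w4: Trace: 4 -b-> 0 -a-> 1 -c-> 5 -c-> 5 -b-> 5 -a-> 5 -c-> 5 -a-> 5 -a-> 5  → end 5, rejected

w2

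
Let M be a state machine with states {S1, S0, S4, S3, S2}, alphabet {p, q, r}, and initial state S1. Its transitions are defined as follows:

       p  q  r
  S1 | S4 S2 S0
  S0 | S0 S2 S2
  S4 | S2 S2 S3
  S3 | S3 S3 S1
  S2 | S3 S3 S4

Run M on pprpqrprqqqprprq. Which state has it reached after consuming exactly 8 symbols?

start at S1
read 'p': S1 → S4
read 'p': S4 → S2
read 'r': S2 → S4
read 'p': S4 → S2
read 'q': S2 → S3
read 'r': S3 → S1
read 'p': S1 → S4
read 'r': S4 → S3
After 8 symbols: S3.

S3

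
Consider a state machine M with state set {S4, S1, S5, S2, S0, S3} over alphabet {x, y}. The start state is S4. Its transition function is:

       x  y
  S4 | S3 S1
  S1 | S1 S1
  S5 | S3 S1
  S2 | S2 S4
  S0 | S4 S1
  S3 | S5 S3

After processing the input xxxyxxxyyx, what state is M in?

S1

start at S4
read 'x': S4 → S3
read 'x': S3 → S5
read 'x': S5 → S3
read 'y': S3 → S3
read 'x': S3 → S5
read 'x': S5 → S3
read 'x': S3 → S5
read 'y': S5 → S1
read 'y': S1 → S1
read 'x': S1 → S1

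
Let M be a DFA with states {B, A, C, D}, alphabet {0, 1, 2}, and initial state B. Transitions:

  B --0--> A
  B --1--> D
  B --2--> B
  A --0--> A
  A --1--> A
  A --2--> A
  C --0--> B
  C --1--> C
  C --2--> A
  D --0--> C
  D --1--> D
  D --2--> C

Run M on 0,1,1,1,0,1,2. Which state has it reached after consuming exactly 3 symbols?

Trace: B -0-> A -1-> A -1-> A
After 3 symbols: A.

A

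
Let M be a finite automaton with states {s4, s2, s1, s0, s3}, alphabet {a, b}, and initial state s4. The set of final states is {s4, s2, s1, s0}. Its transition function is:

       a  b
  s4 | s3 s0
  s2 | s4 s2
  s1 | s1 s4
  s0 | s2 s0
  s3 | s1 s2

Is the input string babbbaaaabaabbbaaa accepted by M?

s4 → s0 → s2 → s2 → s2 → s2 → s4 → s3 → s1 → s1 → s4 → s3 → s1 → s4 → s0 → s0 → s2 → s4 → s3
End state s3 is not accepting.

No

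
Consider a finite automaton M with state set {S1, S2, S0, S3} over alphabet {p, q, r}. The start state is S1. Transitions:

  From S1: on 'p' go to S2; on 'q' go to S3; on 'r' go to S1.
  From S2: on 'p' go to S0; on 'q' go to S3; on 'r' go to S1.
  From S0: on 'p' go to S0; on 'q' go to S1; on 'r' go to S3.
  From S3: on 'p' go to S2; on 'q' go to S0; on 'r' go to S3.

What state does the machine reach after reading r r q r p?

S1 → S1 → S1 → S3 → S3 → S2

S2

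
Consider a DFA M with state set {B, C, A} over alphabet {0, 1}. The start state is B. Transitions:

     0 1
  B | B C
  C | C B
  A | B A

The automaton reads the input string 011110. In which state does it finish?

B → B → C → B → C → B → B

B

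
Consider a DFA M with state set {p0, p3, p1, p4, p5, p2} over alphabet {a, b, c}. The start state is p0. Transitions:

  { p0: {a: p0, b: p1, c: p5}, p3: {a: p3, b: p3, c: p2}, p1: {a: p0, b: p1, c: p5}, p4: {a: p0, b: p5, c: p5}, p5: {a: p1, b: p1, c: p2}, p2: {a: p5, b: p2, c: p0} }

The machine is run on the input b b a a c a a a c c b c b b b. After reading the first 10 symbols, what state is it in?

p2

p0 → p1 → p1 → p0 → p0 → p5 → p1 → p0 → p0 → p5 → p2
After 10 symbols: p2.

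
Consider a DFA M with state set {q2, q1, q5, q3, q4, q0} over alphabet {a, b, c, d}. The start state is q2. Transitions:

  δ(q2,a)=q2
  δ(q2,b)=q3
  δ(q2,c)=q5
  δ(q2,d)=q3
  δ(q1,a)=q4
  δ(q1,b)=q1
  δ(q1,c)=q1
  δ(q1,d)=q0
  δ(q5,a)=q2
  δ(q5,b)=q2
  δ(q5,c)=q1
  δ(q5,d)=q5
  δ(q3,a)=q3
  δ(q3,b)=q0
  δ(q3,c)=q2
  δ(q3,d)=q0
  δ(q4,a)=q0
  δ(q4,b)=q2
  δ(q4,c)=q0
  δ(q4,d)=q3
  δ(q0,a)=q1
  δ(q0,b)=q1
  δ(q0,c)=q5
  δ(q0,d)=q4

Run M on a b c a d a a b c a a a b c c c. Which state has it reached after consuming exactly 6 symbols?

q2 → q2 → q3 → q2 → q2 → q3 → q3
After 6 symbols: q3.

q3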